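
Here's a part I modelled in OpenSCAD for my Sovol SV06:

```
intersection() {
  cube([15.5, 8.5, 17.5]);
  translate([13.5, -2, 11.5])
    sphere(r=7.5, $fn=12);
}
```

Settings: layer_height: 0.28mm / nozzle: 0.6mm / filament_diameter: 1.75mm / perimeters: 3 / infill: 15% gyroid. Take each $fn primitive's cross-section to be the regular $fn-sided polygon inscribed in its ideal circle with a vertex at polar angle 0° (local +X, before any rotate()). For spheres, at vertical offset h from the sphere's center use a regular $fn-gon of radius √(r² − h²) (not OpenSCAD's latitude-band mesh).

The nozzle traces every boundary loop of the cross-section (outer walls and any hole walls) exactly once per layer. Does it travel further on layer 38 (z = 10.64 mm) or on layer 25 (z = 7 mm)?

layer 38 (z = 10.64 mm)

Layer 38 (z = 10.64): the cube (footprint 15.5×8.5) is included at this height (perimeter 48.00 mm); the r=7.5 sphere at (13.5, -2) slices to a regular 12-gon of circumradius 7.451 (√(r²−h²) with h=0.86 from center) (perimeter = 2·12·7.451·sin(180°/12) = 46.28 mm); After intersecting: the r=7.5 sphere at (13.5, -2) partially overlaps the 15.5×8.5 cube; clipping to the common part keeps 37.63 mm² — boundary = 25.40 mm. So its perimeter = 25.40 mm. Layer 25 (z = 7): the cube (footprint 15.5×8.5) is included at this height (perimeter 48.00 mm); the r=7.5 sphere at (13.5, -2) contributes a regular 12-gon of circumradius √(7.5²−4.5²) = 6.000 (perimeter = 2·12·6.000·sin(180°/12) = 37.27 mm); Taking the intersection: the r=7.5 sphere at (13.5, -2) partially overlaps the 15.5×8.5 cube; clipping to the common part keeps 23.00 mm² — boundary = 20.25 mm. So its perimeter = 20.25 mm. Layer 38 is larger (25.40 vs 20.25 mm).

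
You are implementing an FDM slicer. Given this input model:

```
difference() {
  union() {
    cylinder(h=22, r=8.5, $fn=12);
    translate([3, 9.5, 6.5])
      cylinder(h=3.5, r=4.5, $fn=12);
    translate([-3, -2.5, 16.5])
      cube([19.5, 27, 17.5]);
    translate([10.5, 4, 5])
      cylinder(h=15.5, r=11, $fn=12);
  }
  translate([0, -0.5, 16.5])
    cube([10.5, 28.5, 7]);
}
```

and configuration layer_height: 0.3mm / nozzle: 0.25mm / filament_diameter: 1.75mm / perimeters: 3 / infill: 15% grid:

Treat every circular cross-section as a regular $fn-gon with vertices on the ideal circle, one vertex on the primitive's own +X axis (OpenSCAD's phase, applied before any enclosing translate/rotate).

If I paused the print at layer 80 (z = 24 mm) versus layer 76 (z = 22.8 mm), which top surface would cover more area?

Layer 80 (z = 24): the cylinder is not intersected at this z (z outside [0, 22]); the cylinder at (3, 9.5) is absent (z outside [6.5, 10]); the cube at (-3, -2.5) (footprint 19.5×27) is included at this height (area 526.50 mm²); the cylinder at (10.5, 4) is absent (z outside [5, 20.5]); Merging all regions: only the 19.5×27 cube at (-3, -2.5) is present, so the union is just that shape — area = 526.50 mm²; the cube at (0, -0.5) does not reach this height (z outside [16.5, 23.5]); After the difference (first − rest): none of the subtracted shapes is present at this height, so the result so far is unchanged — area = 526.50 mm². So its area = 526.50 mm². Layer 76 (z = 22.8): the cylinder does not reach this height (z outside [0, 22]); the cylinder at (3, 9.5) is absent (z outside [6.5, 10]); the 19.5×27 cube at (-3, -2.5) contributes its full rectangle (area 526.50 mm²); the cylinder at (10.5, 4) does not reach this height (z outside [5, 20.5]); Taking the union: only the 19.5×27 cube at (-3, -2.5) is present, so the union is just that shape — area = 526.50 mm²; the 10.5×28.5 cube at (0, -0.5) contributes its full rectangle (area 299.25 mm²); Taking the first minus the rest: starting from that combined region (526.50 mm²), the 10.5×28.5 cube at (0, -0.5) partially overlaps it — only the 262.50 mm² overlap (of its 299.25 mm²) is removed, clipping the outline — area = 264.00 mm². So its area = 264.00 mm². Layer 80 is larger (526.50 vs 264.00 mm²).

layer 80 (z = 24 mm)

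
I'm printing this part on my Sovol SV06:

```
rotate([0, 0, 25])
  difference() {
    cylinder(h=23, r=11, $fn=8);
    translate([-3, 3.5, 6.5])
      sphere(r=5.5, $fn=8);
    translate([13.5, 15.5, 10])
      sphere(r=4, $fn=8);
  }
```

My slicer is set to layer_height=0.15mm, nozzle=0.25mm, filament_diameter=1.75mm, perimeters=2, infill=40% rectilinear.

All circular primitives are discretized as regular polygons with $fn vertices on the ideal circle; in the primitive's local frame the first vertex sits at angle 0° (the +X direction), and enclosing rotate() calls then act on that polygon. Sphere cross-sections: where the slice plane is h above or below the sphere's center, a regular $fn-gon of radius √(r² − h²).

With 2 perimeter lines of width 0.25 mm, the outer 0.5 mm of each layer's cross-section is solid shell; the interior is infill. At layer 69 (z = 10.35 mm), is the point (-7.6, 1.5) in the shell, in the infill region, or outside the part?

outside

At z = 10.35 mm: the r=11 cylinder contributes a regular 8-gon of circumradius 11; the sphere at (-3, 3.5): section is a regular 8-gon, circumradius = √(r²−h²) = √(5.5²−3.85²) = 3.928; the sphere at (13.5, 15.5): section is a regular 8-gon, circumradius = √(r²−h²) = √(4²−0.35²) = 3.985; After the difference (first − rest): starting from the r=11 cylinder, the r=5.5 sphere at (-3, 3.5) lies wholly inside it (removes its full 43.64 mm² and its 24.05 mm outline becomes a hole wall); the r=4 sphere at (13.5, 15.5) misses the remaining region (no effect) — 1 connected region with 1 hole; (rotated 25° about Z; rotation is an isometry so areas/perimeters/island counts are preserved). Overall, the cross-section is one region with 1 hole. Undo the 25° rotation: the query point maps to (-6.254, 4.571) in the un-rotated model frame. The nearest boundary edge runs (-5.78, 6.28)→(-6.93, 3.50); distance from the point to it = 0.21 mm. The point is not inside any of the regions above, so it lies outside the cross-section (0.21 mm from the nearest boundary).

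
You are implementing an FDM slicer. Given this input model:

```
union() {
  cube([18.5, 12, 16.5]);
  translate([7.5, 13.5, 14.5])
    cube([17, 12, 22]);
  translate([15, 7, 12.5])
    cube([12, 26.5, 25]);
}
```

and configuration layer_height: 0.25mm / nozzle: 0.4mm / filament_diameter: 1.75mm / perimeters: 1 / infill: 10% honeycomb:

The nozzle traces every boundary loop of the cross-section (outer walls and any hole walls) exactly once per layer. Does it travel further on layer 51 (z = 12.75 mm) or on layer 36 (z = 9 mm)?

Layer 51 (z = 12.75): the cube is present — its section is the full 18.5×12 rectangle (perimeter 61.00 mm); the cube at (7.5, 13.5) is absent (z outside [14.5, 36.5]); the 12×26.5 cube at (15, 7) contributes its full rectangle (perimeter 77.00 mm); Merging all regions: the regions partially overlap (shared area 17.50 mm²), so the edge portions inside another operand are dropped and the merged outline is re-measured after clipping — boundary = 121.00 mm. So its perimeter = 121.00 mm. Layer 36 (z = 9): the cube is present — its section is the full 18.5×12 rectangle (perimeter 61.00 mm); the cube at (7.5, 13.5) is not intersected at this z (z outside [14.5, 36.5]); the cube at (15, 7) does not reach this height (z outside [12.5, 37.5]); Combining (union): only the 18.5×12 cube is present, so the union is just that shape — boundary = 61.00 mm. So its perimeter = 61.00 mm. Layer 51 is larger (121.00 vs 61.00 mm).

layer 51 (z = 12.75 mm)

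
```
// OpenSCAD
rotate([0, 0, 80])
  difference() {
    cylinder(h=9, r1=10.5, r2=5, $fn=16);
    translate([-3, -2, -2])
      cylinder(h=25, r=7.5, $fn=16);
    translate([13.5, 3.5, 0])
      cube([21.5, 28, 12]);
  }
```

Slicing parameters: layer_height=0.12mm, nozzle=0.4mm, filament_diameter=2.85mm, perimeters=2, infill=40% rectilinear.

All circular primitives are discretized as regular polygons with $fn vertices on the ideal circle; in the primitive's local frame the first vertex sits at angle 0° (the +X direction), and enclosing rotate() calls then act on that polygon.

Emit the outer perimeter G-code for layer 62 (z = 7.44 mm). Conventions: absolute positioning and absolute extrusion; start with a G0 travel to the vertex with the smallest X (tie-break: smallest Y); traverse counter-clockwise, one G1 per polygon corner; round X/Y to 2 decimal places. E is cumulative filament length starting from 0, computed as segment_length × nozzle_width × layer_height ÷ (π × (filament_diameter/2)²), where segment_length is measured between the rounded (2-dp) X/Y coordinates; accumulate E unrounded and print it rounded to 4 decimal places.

G0 X-5.86 Y1.03 Z7.44
G1 X-5.81 Y-1.29 E0.0175
G1 X-5.73 Y-1.47 E0.0189
G1 X-4.88 Y0.73 E0.0367
G1 X-2.85 Y2.84 E0.0587
G1 X-0.17 Y4.02 E0.0808
G1 X2.75 Y4.08 E0.1027
G1 X4.96 Y3.23 E0.1205
G1 X4.88 Y3.41 E0.1220
G1 X3.20 Y5.02 E0.1395
G1 X1.03 Y5.86 E0.1570
G1 X-1.29 Y5.81 E0.1745
G1 X-3.41 Y4.88 E0.1919
G1 X-5.02 Y3.20 E0.2094
G1 X-5.86 Y1.03 E0.2269

At z = 7.44 mm: the cone contributes a regular 16-gon of circumradius 5.953 (interpolated between r1=10.5 and r2=5 at t=0.827); the r=7.5 cylinder at (-3, -2) gives a regular 16-gon of circumradius 7.5 (constant along its height); the 21.5×28 cube at (13.5, 3.5) contributes its full rectangle; Subtracting the remaining from the first: starting from the cone, the r=7.5 cylinder at (-3, -2) partially overlaps it — only the 88.48 mm² overlap (of its 172.21 mm²) is removed, clipping the outline; the 21.5×28 cube at (13.5, 3.5) misses the remaining region (no effect) — 1 connected region; (whole slice rotated 80° about Z — lengths, areas and connectivity unchanged). The outline is a single polygon with 14 vertices. Extrusion per mm of travel: 0.4 × 0.12 / (π × 1.425²) = 0.007524. Accumulating E over each segment gives final E = 0.2269.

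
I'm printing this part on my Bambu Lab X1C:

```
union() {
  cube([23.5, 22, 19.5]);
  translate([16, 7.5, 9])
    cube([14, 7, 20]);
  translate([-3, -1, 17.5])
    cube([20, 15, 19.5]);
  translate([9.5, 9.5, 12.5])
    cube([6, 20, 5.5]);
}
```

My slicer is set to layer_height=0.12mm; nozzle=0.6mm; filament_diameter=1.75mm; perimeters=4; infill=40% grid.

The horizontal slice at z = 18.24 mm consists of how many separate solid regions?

At z = 18.24 mm: the cube (footprint 23.5×22) is included at this height; the 14×7 cube at (16, 7.5) contributes its full rectangle; the 20×15 cube at (-3, -1) contributes its full rectangle; the cube at (9.5, 9.5) is not intersected at this z (z outside [12.5, 18]); Merging all regions: the regions partially overlap (shared area 290.50 mm²), so overlapping operands fuse into one piece — 1 connected region. The result has 1 disconnected region.

1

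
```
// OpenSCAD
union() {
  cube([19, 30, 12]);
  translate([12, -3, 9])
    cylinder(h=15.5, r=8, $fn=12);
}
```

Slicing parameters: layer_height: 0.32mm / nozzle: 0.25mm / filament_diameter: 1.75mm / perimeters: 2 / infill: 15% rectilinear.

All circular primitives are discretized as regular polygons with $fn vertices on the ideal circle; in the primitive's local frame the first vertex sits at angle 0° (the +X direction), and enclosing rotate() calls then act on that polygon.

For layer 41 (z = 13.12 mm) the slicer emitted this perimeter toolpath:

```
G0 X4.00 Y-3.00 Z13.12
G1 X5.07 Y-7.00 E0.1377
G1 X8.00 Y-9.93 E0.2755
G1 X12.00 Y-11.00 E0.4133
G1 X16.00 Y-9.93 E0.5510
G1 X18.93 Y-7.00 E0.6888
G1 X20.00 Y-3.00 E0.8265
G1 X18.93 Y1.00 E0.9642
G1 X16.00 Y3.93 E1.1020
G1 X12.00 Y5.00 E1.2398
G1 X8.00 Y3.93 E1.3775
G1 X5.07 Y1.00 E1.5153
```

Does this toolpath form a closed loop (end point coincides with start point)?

Start point (G0): (4.00, -3.00). End point (last G1): the path does not return to the start — open.

no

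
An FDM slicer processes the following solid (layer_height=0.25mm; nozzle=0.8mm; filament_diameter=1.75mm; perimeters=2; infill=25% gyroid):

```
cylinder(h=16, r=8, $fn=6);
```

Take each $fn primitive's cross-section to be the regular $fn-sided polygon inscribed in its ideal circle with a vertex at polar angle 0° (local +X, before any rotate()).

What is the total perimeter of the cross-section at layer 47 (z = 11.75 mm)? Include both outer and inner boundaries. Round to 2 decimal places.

At z = 11.75 mm: the r=8 cylinder gives a regular 6-gon of circumradius 8 (constant along its height) (perimeter = 2·6·8.000·sin(180°/6) = 48.00 mm). Overall, the cross-section is a single solid region. Total boundary length (outer) = 48.00 mm.

48.00 mm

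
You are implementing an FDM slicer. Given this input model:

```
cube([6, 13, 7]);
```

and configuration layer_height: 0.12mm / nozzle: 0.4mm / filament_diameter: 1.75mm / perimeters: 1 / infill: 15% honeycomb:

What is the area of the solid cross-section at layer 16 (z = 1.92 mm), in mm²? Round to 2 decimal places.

78.00 mm²

At z = 1.92 mm: the cube is present — its section is the full 6×13 rectangle (area 78.00 mm²). Overall, the cross-section is a single solid region. Net area = 78.00 mm².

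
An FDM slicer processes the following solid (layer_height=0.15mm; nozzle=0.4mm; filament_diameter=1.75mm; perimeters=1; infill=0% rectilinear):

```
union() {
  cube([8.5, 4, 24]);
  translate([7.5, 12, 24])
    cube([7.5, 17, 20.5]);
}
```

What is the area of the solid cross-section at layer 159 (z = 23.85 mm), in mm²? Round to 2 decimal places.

34.00 mm²

At z = 23.85 mm: the cube (footprint 8.5×4) is included at this height (area 34.00 mm²); the cube at (7.5, 12) is absent (z outside [24, 44.5]); Combining (union): only the 8.5×4 cube is present, so the union is just that shape — area = 34.00 mm². Overall, the cross-section is a single solid region. Net area = 34.00 mm².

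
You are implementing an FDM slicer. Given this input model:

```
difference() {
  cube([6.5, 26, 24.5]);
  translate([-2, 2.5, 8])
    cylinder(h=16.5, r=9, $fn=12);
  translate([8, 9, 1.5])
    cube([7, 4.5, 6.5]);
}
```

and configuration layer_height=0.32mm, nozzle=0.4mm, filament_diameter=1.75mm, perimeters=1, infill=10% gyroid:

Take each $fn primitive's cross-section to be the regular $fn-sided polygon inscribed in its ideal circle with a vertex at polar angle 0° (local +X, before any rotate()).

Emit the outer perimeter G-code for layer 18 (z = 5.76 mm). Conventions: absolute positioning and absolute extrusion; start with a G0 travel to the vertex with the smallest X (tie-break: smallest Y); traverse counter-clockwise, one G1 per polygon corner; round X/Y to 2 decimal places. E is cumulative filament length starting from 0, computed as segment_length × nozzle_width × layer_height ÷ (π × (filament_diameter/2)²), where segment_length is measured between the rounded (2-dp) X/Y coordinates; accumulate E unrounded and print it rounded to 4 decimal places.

At z = 5.76 mm: the 6.5×26 cube contributes its full rectangle; the cylinder at (-2, 2.5) is not intersected at this z (z outside [8, 24.5]); the 7×4.5 cube at (8, 9) contributes its full rectangle; Subtracting the remaining from the first: starting from the 6.5×26 cube, the 7×4.5 cube at (8, 9) misses the remaining region (no effect) — 1 connected region. The outline is a single polygon with 4 vertices. Extrusion per mm of travel: 0.4 × 0.32 / (π × 0.875²) = 0.053216. Accumulating E over each segment gives final E = 3.4591.

G0 X0.00 Y0.00 Z5.76
G1 X6.50 Y0.00 E0.3459
G1 X6.50 Y26.00 E1.7295
G1 X0.00 Y26.00 E2.0754
G1 X0.00 Y0.00 E3.4591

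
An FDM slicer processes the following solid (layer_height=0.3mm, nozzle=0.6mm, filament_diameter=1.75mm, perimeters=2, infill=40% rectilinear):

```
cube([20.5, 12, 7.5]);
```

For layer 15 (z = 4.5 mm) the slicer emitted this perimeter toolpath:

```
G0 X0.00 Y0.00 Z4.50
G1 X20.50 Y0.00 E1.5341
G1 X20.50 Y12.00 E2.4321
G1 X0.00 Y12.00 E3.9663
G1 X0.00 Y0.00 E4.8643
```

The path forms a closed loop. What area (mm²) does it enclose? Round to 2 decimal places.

246.00 mm²

Apply the shoelace formula to the sequence of (X, Y) vertices; enclosed area = 246.00 mm².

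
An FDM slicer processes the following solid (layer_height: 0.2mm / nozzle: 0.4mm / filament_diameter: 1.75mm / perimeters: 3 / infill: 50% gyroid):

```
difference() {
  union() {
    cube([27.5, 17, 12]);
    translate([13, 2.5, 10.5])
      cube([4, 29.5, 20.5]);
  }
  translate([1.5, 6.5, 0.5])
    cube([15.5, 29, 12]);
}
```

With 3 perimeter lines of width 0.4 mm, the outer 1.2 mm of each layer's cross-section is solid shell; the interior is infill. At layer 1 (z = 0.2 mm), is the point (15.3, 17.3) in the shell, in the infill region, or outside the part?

At z = 0.2 mm: the cube is present — its section is the full 27.5×17 rectangle; the cube at (13, 2.5) does not reach this height (z outside [10.5, 31]); Merging all regions: only the 27.5×17 cube is present, so the union is just that shape — 1 connected region; the cube at (1.5, 6.5) does not reach this height (z outside [0.5, 12.5]); After the difference (first − rest): none of the subtracted shapes is present at this height, so that combined region is unchanged — 1 connected region. Overall, the cross-section is a single solid region. The nearest boundary edge runs (27.50, 17.00)→(0.00, 17.00); distance from the point to it = 0.30 mm. The point is not inside any of the regions above, so it lies outside the cross-section (0.30 mm from the nearest boundary).

outside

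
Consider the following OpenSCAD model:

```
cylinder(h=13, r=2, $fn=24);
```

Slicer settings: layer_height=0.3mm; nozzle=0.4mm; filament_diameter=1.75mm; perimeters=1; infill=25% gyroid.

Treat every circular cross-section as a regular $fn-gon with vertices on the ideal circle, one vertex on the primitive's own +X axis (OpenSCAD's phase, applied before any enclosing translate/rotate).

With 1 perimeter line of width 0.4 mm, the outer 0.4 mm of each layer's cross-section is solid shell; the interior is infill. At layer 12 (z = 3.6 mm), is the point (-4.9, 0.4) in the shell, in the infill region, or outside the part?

outside

At z = 3.6 mm: the r=2 cylinder contributes a regular 24-gon of circumradius 2. Overall, the cross-section is a single solid region. The nearest boundary edge runs (-1.93, 0.52)→(-2.00, 0.00); distance from the point to it = 2.93 mm. The point is not inside any of the regions above, so it lies outside the cross-section (2.93 mm from the nearest boundary).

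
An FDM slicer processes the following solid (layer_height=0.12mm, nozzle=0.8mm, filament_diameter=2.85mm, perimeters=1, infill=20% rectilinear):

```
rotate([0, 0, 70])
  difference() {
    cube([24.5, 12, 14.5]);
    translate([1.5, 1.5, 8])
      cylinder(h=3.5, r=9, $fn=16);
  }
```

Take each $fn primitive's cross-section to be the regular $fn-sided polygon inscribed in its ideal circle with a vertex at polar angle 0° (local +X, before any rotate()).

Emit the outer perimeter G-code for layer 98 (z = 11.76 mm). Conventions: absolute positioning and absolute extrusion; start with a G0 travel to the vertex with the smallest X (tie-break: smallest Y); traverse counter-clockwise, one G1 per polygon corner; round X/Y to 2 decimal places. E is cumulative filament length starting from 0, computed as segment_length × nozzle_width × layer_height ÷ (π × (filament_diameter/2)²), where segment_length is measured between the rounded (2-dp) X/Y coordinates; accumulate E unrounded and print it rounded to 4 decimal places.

G0 X-11.28 Y4.10 Z11.76
G1 X0.00 Y0.00 E0.1806
G1 X8.38 Y23.02 E0.5493
G1 X-2.90 Y27.13 E0.7299
G1 X-11.28 Y4.10 E1.0987

At z = 11.76 mm: the 24.5×12 cube contributes its full rectangle; the cylinder at (1.5, 1.5) is not intersected at this z (z outside [8, 11.5]); After the difference (first − rest): none of the subtracted shapes is present at this height, so the 24.5×12 cube is unchanged — 1 connected region; (rotated 70° about Z; rotation is an isometry so areas/perimeters/island counts are preserved). The outline is a single polygon with 4 vertices. Extrusion per mm of travel: 0.8 × 0.12 / (π × 1.425²) = 0.015048. Accumulating E over each segment gives final E = 1.0987.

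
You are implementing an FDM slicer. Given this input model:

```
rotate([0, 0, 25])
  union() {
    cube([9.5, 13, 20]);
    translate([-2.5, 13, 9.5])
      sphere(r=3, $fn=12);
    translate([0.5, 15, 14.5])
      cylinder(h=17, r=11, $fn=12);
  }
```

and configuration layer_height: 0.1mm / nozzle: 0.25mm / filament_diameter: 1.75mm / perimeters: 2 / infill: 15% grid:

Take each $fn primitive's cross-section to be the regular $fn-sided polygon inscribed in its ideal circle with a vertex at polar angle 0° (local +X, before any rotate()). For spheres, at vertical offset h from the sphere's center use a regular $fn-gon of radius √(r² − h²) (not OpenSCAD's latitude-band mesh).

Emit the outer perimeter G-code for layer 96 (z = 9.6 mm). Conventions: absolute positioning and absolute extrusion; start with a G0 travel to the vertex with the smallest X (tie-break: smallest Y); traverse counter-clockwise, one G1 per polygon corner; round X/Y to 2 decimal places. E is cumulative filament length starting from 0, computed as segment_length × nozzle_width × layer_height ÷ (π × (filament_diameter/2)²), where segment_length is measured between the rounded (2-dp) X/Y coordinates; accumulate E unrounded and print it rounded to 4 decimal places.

G0 X-10.75 Y10.99 Z9.60
G1 X-10.48 Y9.46 E0.0161
G1 X-9.48 Y8.27 E0.0323
G1 X-8.02 Y7.74 E0.0484
G1 X-6.49 Y8.01 E0.0646
G1 X-5.30 Y9.01 E0.0808
G1 X-4.82 Y10.34 E0.0954
G1 X0.00 Y0.00 E0.2140
G1 X8.61 Y4.01 E0.3127
G1 X3.12 Y15.80 E0.4479
G1 X-5.04 Y11.99 E0.5415
G1 X-6.04 Y13.18 E0.5577
G1 X-7.50 Y13.71 E0.5738
G1 X-9.03 Y13.44 E0.5900
G1 X-10.22 Y12.45 E0.6061
G1 X-10.75 Y10.99 E0.6222

At z = 9.6 mm: the 9.5×13 cube contributes its full rectangle; the sphere at (-2.5, 13): section is a regular 12-gon, circumradius = √(r²−h²) = √(3²−0.1²) = 2.998; the cylinder at (0.5, 15) is absent (z outside [14.5, 31.5]); Merging all regions: the regions partially overlap (shared area 0.45 mm²), so overlapping operands fuse into one piece — 1 connected region; (whole slice rotated 25° about Z — lengths, areas and connectivity unchanged). The outline is a single polygon with 15 vertices. Extrusion per mm of travel: 0.25 × 0.1 / (π × 0.875²) = 0.010394. Accumulating E over each segment gives final E = 0.6222.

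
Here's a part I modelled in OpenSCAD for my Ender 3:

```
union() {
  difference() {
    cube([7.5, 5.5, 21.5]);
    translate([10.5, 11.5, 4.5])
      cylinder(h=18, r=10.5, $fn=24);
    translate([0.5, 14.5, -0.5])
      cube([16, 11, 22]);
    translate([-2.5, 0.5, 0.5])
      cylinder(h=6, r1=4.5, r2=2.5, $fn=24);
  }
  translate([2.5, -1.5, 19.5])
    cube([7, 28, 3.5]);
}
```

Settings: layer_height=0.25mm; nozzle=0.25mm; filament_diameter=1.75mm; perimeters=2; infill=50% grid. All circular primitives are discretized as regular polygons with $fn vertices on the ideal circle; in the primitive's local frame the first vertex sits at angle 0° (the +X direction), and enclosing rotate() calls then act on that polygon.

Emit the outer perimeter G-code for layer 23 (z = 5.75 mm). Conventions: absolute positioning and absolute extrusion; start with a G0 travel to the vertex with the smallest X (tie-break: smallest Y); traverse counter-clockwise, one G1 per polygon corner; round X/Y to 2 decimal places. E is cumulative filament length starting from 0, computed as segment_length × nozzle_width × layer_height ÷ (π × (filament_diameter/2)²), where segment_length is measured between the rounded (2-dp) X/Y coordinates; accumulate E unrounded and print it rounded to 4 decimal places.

At z = 5.75 mm: the 7.5×5.5 cube contributes its full rectangle; the r=10.5 cylinder at (10.5, 11.5) contributes a regular 24-gon of circumradius 10.5; the cube at (0.5, 14.5) is present — its section is the full 16×11 rectangle; the cone at (-2.5, 0.5): at t=0.875 of its height the radius interpolates to r₁+(r₂−r₁)t = 2.750, giving a regular 24-gon of that circumradius; Taking the first minus the rest: starting from the 7.5×5.5 cube, the r=10.5 cylinder at (10.5, 11.5) partially overlaps it — only the 13.70 mm² overlap (of its 342.42 mm²) is removed, clipping the outline; the 16×11 cube at (0.5, 14.5) misses the remaining region (no effect); the cone at (-2.5, 0.5) partially overlaps it — only the 0.28 mm² overlap (of its 23.49 mm²) is removed, clipping the outline — 1 connected region; the cube at (2.5, -1.5) is not intersected at this z (z outside [19.5, 23]); Merging all regions: only that combined region is present, so the union is just that shape — 1 connected region. The outline is a single polygon with 10 vertices. Extrusion per mm of travel: 0.25 × 0.25 / (π × 0.875²) = 0.025984. Accumulating E over each segment gives final E = 0.6051.

G0 X0.00 Y1.59 Z5.75
G1 X0.16 Y1.21 E0.0107
G1 X0.25 Y0.50 E0.0293
G1 X0.18 Y0.00 E0.0424
G1 X7.50 Y0.00 E0.2326
G1 X7.50 Y1.47 E0.2708
G1 X5.25 Y2.41 E0.3342
G1 X3.08 Y4.08 E0.4053
G1 X1.98 Y5.50 E0.4520
G1 X0.00 Y5.50 E0.5035
G1 X0.00 Y1.59 E0.6051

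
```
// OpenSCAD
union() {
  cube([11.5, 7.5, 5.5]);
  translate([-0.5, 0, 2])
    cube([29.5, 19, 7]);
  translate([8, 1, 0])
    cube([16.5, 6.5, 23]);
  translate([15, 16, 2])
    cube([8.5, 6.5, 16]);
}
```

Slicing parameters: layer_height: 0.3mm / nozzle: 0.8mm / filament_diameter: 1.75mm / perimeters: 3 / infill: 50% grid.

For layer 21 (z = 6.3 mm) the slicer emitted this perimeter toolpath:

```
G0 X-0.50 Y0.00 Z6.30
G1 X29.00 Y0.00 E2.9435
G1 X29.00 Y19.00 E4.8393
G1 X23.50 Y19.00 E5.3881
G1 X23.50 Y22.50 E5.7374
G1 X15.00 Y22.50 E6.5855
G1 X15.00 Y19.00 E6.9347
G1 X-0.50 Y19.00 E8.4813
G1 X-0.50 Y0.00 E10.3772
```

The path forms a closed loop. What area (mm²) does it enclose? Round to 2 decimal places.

590.25 mm²

Apply the shoelace formula to the sequence of (X, Y) vertices; enclosed area = 590.25 mm².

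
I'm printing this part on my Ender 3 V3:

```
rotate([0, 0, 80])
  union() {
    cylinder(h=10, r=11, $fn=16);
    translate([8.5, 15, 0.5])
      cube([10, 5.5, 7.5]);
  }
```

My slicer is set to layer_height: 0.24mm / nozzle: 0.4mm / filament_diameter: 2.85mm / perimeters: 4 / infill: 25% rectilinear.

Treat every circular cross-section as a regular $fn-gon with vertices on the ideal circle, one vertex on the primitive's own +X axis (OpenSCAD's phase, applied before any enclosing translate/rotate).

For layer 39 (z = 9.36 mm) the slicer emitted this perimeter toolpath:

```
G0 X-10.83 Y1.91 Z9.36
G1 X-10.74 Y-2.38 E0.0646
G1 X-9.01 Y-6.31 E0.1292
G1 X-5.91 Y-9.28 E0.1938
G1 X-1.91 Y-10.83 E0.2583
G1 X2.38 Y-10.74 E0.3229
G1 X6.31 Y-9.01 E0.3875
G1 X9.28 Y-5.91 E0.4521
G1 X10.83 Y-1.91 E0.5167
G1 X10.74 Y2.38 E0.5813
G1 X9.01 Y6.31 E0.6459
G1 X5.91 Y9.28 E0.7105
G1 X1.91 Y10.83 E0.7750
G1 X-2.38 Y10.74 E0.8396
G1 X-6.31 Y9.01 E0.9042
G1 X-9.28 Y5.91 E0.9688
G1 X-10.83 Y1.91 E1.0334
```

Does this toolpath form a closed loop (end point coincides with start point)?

yes

Start point (G0): (-10.83, 1.91). End point (last G1): the path returns to the start — closed.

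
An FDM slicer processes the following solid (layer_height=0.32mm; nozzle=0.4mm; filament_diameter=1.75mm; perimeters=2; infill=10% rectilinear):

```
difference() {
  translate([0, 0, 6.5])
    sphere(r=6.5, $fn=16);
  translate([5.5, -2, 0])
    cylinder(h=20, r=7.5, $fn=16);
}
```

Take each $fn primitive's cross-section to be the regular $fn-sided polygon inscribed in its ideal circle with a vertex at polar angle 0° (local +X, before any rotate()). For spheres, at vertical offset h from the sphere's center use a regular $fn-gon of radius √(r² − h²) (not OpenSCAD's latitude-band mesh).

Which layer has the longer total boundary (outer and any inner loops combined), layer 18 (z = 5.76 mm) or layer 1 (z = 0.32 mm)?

layer 18 (z = 5.76 mm)

Layer 18 (z = 5.76): the sphere: section is a regular 16-gon, circumradius = √(r²−h²) = √(6.5²−0.74²) = 6.458 (perimeter = 2·16·6.458·sin(180°/16) = 40.31 mm); the cylinder at (5.5, -2): section is a regular 16-gon, circumradius r=7.5 (perimeter = 2·16·7.500·sin(180°/16) = 46.82 mm); Taking the first minus the rest: starting from the r=6.5 sphere, the r=7.5 cylinder at (5.5, -2) partially overlaps it — only the 70.46 mm² overlap (of its 172.21 mm²) is removed, clipping the outline — boundary = 38.33 mm. So its perimeter = 38.33 mm. Layer 1 (z = 0.32): the r=6.5 sphere contributes a regular 16-gon of circumradius √(6.5²−6.18²) = 2.014 (perimeter = 2·16·2.014·sin(180°/16) = 12.58 mm); the cylinder at (5.5, -2): section is a regular 16-gon, circumradius r=7.5 (perimeter = 2·16·7.500·sin(180°/16) = 46.82 mm); After the difference (first − rest): starting from the r=6.5 sphere, the r=7.5 cylinder at (5.5, -2) partially overlaps it — only the 11.58 mm² overlap (of its 172.21 mm²) is removed, clipping the outline — boundary = 6.28 mm. So its perimeter = 6.28 mm. Layer 18 is larger (38.33 vs 6.28 mm).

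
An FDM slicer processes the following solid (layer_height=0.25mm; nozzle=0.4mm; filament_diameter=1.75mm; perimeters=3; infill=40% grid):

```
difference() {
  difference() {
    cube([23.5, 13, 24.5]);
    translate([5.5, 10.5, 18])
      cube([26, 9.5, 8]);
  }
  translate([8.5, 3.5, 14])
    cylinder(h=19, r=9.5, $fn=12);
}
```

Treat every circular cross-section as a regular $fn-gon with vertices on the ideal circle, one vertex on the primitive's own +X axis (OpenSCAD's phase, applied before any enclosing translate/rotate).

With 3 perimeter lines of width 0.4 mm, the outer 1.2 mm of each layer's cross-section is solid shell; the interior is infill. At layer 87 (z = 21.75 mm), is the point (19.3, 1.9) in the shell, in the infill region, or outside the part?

At z = 21.75 mm: the cube is present — its section is the full 23.5×13 rectangle; the 26×9.5 cube at (5.5, 10.5) contributes its full rectangle; Taking the first minus the rest: starting from the 23.5×13 cube, the 26×9.5 cube at (5.5, 10.5) partially overlaps it — only the 45.00 mm² overlap (of its 247.00 mm²) is removed, clipping the outline — 1 connected region; the r=9.5 cylinder at (8.5, 3.5) gives a regular 12-gon of circumradius 9.5 (constant along its height); Subtracting the remaining from the first: starting from the result so far, the r=9.5 cylinder at (8.5, 3.5) partially overlaps it — only the 178.97 mm² overlap (of its 270.75 mm²) is removed, clipping the outline — 2 connected regions. Overall, the cross-section has 2 separate islands. The nearest boundary edge runs (17.06, 0.00)→(18.00, 3.50); distance from the point to it = 1.67 mm. (Shell/infill is judged within the island containing the point — the largest one.) The point is inside the cross-section and 1.67 mm from the nearest boundary — more than the 1.2 mm shell width (3 × 0.4), so it's in the infill interior.

infill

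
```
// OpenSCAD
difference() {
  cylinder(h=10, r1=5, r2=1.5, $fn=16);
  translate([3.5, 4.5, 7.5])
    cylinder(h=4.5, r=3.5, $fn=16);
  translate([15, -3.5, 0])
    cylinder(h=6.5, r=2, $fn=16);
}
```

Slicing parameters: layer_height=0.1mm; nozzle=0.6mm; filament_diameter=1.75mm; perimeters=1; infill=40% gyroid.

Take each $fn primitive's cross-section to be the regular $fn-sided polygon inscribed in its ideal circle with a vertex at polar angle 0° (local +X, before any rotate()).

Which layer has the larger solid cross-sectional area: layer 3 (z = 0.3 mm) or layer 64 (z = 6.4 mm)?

layer 3 (z = 0.3 mm)

Layer 3 (z = 0.3): the cone: at t=0.030 of its height the radius interpolates to r₁+(r₂−r₁)t = 4.895, giving a regular 16-gon of that circumradius (area = (16/2)·4.895²·sin(360°/16) = 73.36 mm²); the cylinder at (3.5, 4.5) is absent (z outside [7.5, 12]); the cylinder at (15, -3.5): section is a regular 16-gon, circumradius r=2 (area = (16/2)·2.000²·sin(360°/16) = 12.25 mm²); After the difference (first − rest): starting from the cone (73.36 mm²), the r=2 cylinder at (15, -3.5) misses the remaining region (no effect) — area = 73.36 mm². So its area = 73.36 mm². Layer 64 (z = 6.4): the cone contributes a regular 16-gon of circumradius 2.760 (interpolated between r1=5 and r2=1.5 at t=0.640) (area = (16/2)·2.760²·sin(360°/16) = 23.32 mm²); the cylinder at (3.5, 4.5) is absent (z outside [7.5, 12]); the r=2 cylinder at (15, -3.5) gives a regular 16-gon of circumradius 2 (constant along its height) (area = (16/2)·2.000²·sin(360°/16) = 12.25 mm²); After the difference (first − rest): starting from the cone (23.32 mm²), the r=2 cylinder at (15, -3.5) misses the remaining region (no effect) — area = 23.32 mm². So its area = 23.32 mm². Layer 3 is larger (73.36 vs 23.32 mm²).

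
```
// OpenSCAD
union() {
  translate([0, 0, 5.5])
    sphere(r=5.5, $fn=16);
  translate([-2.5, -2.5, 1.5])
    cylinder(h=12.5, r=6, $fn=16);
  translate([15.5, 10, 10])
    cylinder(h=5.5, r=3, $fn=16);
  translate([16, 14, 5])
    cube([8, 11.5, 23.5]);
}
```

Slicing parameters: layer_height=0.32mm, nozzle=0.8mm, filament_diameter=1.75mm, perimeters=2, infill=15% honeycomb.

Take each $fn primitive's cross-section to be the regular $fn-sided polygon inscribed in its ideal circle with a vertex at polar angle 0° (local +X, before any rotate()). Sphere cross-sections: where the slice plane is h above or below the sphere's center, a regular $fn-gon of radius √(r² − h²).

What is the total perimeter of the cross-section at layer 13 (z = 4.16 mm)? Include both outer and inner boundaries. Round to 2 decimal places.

At z = 4.16 mm: the r=5.5 sphere slices to a regular 16-gon of circumradius 5.334 (√(r²−h²) with h=1.34 from center) (perimeter = 2·16·5.334·sin(180°/16) = 33.30 mm); the r=6 cylinder at (-2.5, -2.5) contributes a regular 16-gon of circumradius 6 (perimeter = 2·16·6.000·sin(180°/16) = 37.46 mm); the cylinder at (15.5, 10) does not reach this height (z outside [10, 15.5]); the cube at (16, 14) is not intersected at this z (z outside [5, 28.5]); Merging all regions: the regions partially overlap (shared area 59.00 mm²), so the edge portions inside another operand are dropped and the merged outline is re-measured after clipping — boundary = 42.78 mm. Overall, the cross-section is a single solid region. Total boundary length (outer) = 42.78 mm.

42.78 mm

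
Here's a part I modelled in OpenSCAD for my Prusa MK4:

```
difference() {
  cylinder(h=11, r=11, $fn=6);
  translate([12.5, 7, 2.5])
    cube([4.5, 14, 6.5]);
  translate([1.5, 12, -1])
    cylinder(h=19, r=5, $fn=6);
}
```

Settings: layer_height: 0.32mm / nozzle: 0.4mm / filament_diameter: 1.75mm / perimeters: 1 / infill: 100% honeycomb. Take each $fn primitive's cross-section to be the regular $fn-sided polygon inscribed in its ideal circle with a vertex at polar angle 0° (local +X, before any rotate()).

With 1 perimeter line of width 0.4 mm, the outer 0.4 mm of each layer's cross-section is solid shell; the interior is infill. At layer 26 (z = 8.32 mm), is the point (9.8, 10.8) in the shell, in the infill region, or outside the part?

outside

At z = 8.32 mm: the r=11 cylinder gives a regular 6-gon of circumradius 11 (constant along its height); the 4.5×14 cube at (12.5, 7) contributes its full rectangle; the r=5 cylinder at (1.5, 12) gives a regular 6-gon of circumradius 5 (constant along its height); After the difference (first − rest): starting from the r=11 cylinder, the 4.5×14 cube at (12.5, 7) misses the remaining region (no effect); the r=5 cylinder at (1.5, 12) partially overlaps it — only the 11.27 mm² overlap (of its 64.95 mm²) is removed, clipping the outline — 1 connected region. Overall, the cross-section is a single solid region. The nearest boundary edge runs (5.50, 9.53)→(11.00, 0.00); distance from the point to it = 4.36 mm. The point is not inside any of the regions above, so it lies outside the cross-section (4.36 mm from the nearest boundary).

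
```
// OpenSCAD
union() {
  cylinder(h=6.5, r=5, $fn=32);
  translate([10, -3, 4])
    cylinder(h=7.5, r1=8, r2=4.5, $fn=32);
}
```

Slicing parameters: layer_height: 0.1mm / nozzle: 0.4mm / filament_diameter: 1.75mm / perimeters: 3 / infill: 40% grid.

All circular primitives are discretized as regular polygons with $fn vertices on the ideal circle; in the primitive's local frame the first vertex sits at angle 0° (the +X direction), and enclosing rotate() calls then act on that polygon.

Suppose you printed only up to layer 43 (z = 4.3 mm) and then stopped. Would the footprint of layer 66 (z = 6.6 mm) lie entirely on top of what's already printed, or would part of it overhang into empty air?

Compare the two slices. At z = 4.3: the r=5 cylinder contributes a regular 32-gon of circumradius 5 (area = (32/2)·5.000²·sin(360°/32) = 78.04 mm²); the cone at (10, -3): at t=0.040 of its height the radius interpolates to r₁+(r₂−r₁)t = 7.860, giving a regular 32-gon of that circumradius (area = (32/2)·7.860²·sin(360°/32) = 192.84 mm²); Taking the union: the regions partially overlap — summed areas 270.88 mm² minus the doubly-counted overlap 11.64 mm² gives 259.24 mm² — area = 259.24 mm². At z = 6.6: the cylinder is not intersected at this z (z outside [0, 6.5]); the cone at (10, -3): at t=0.347 of its height the radius interpolates to r₁+(r₂−r₁)t = 6.787, giving a regular 32-gon of that circumradius (area = (32/2)·6.787²·sin(360°/32) = 143.77 mm²); Combining (union): only the cone at (10, -3) is present, so the union is just that shape — area = 143.77 mm². Checking containment: the cross-section at z = 6.6 is a subset of the cross-section at z = 4.3.

entirely on top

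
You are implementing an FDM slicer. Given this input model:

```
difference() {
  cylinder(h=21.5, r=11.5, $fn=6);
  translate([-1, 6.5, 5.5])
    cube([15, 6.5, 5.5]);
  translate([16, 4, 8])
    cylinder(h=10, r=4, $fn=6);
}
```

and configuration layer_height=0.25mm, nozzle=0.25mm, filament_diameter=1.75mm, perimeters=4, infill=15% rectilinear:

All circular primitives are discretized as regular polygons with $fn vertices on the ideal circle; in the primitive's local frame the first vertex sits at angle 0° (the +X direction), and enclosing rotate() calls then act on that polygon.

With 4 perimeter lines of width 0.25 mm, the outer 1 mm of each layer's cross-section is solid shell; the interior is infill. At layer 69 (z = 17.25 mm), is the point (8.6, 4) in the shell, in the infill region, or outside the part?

At z = 17.25 mm: the r=11.5 cylinder gives a regular 6-gon of circumradius 11.5 (constant along its height); the cube at (-1, 6.5) is not intersected at this z (z outside [5.5, 11]); the r=4 cylinder at (16, 4) gives a regular 6-gon of circumradius 4 (constant along its height); Subtracting the remaining from the first: starting from the r=11.5 cylinder, the r=4 cylinder at (16, 4) misses the remaining region (no effect) — 1 connected region. Overall, the cross-section is a single solid region. The nearest boundary edge runs (5.75, 9.96)→(11.50, 0.00); distance from the point to it = 0.51 mm. The point is inside the cross-section, 0.51 mm from the nearest boundary — within the 1 mm shell band (4 × 0.25).

shell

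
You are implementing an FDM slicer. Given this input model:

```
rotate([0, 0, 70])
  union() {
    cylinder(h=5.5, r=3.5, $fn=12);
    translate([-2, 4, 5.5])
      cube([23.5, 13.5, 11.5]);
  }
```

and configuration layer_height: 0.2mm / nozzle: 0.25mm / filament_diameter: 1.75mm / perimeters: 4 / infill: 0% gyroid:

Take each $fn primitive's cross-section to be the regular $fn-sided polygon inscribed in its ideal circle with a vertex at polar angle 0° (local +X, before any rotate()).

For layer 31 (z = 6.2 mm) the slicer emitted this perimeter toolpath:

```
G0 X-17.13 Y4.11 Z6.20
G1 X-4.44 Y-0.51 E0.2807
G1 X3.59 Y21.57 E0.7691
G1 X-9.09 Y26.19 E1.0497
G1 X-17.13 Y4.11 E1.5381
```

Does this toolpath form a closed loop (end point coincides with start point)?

yes

Start point (G0): (-17.13, 4.11). End point (last G1): the path returns to the start — closed.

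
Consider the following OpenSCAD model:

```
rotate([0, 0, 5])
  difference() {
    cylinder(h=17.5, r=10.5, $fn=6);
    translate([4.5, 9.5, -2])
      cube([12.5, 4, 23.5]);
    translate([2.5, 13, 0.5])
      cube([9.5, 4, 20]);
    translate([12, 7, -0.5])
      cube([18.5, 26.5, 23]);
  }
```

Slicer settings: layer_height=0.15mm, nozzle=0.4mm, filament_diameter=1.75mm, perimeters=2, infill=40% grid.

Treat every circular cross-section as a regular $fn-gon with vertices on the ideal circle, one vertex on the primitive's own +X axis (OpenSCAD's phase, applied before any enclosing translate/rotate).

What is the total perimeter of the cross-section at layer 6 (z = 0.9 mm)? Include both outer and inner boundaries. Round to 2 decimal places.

63.00 mm

At z = 0.9 mm: the cylinder: section is a regular 6-gon, circumradius r=10.5 (perimeter = 2·6·10.500·sin(180°/6) = 63.00 mm); the cube at (4.5, 9.5) (footprint 12.5×4) is included at this height (perimeter 33.00 mm); the 9.5×4 cube at (2.5, 13) contributes its full rectangle (perimeter 27.00 mm); the 18.5×26.5 cube at (12, 7) contributes its full rectangle (perimeter 90.00 mm); After the difference (first − rest): starting from the r=10.5 cylinder, the 12.5×4 cube at (4.5, 9.5) misses the remaining region (no effect); the 9.5×4 cube at (2.5, 13) misses the remaining region (no effect); the 18.5×26.5 cube at (12, 7) misses the remaining region (no effect) — boundary = 63.00 mm; (rotated 5° about Z; rotation is an isometry so areas/perimeters/island counts are preserved). Overall, the cross-section is a single solid region. Total boundary length (outer) = 63.00 mm.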